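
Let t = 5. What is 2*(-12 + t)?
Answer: -14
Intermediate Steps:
2*(-12 + t) = 2*(-12 + 5) = 2*(-7) = -14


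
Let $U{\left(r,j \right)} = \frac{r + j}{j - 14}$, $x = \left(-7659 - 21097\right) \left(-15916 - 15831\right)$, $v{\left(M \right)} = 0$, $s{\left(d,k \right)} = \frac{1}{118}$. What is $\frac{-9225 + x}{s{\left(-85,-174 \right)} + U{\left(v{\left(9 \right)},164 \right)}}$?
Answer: $\frac{8079231436950}{9751} \approx 8.2855 \cdot 10^{8}$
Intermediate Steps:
$s{\left(d,k \right)} = \frac{1}{118}$
$x = 912916732$ ($x = \left(-28756\right) \left(-31747\right) = 912916732$)
$U{\left(r,j \right)} = \frac{j + r}{-14 + j}$
$\frac{-9225 + x}{s{\left(-85,-174 \right)} + U{\left(v{\left(9 \right)},164 \right)}} = \frac{-9225 + 912916732}{\frac{1}{118} + \frac{164 + 0}{-14 + 164}} = \frac{912907507}{\frac{1}{118} + \frac{1}{150} \cdot 164} = \frac{912907507}{\frac{1}{118} + \frac{82}{75}} = \frac{912907507}{\frac{9751}{8850}} = 912907507 \cdot \frac{8850}{9751} = \frac{8079231436950}{9751}$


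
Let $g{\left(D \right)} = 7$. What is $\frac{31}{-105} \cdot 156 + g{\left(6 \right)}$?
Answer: $- \frac{1367}{35} \approx -39.057$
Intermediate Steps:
$\frac{31}{-105} \cdot 156 + g{\left(6 \right)} = \frac{31}{-105} \cdot 156 + 7 = 31 \left(- \frac{1}{105}\right) 156 + 7 = \left(- \frac{31}{105}\right) 156 + 7 = - \frac{1612}{35} + 7 = - \frac{1367}{35}$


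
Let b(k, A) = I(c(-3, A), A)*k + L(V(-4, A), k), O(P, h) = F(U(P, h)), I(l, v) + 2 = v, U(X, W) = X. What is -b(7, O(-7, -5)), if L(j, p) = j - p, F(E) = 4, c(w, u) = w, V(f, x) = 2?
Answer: -9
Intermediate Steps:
I(l, v) = -2 + v
O(P, h) = 4
b(k, A) = 2 - k + k*(-2 + A) (b(k, A) = (-2 + A)*k + (2 - k) = k*(-2 + A) + (2 - k) = 2 - k + k*(-2 + A))
-b(7, O(-7, -5)) = -(2 - 1*7 + 7*(-2 + 4)) = -(2 - 7 + 7*2) = -(2 - 7 + 14) = -1*9 = -9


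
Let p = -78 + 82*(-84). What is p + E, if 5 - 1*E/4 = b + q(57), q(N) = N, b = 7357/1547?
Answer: -1589658/221 ≈ -7193.0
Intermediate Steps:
b = 1051/221 (b = 7357*(1/1547) = 1051/221 ≈ 4.7557)
E = -50172/221 (E = 20 - 4*(1051/221 + 57) = 20 - 4*13648/221 = 20 - 54592/221 = -50172/221 ≈ -227.02)
p = -6966 (p = -78 - 6888 = -6966)
p + E = -6966 - 50172/221 = -1589658/221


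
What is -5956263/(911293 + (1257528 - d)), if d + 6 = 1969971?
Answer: -5956263/198856 ≈ -29.953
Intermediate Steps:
d = 1969965 (d = -6 + 1969971 = 1969965)
-5956263/(911293 + (1257528 - d)) = -5956263/(911293 + (1257528 - 1*1969965)) = -5956263/(911293 + (1257528 - 1969965)) = -5956263/(911293 - 712437) = -5956263/198856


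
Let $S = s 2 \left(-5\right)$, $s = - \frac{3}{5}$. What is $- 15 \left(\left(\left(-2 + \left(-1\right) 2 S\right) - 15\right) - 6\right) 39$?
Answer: $20475$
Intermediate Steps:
$s = - \frac{3}{5}$ ($s = \left(-3\right) \frac{1}{5} = - \frac{3}{5} \approx -0.6$)
$S = 6$ ($S = \left(- \frac{3}{5}\right) 2 \left(-5\right) = \left(- \frac{6}{5}\right) \left(-5\right) = 6$)
$- 15 \left(\left(\left(-2 + \left(-1\right) 2 S\right) - 15\right) - 6\right) 39 = - 15 \left(\left(\left(-2 + \left(-1\right) 2 \cdot 6\right) - 15\right) - 6\right) 39 = - 15 \left(\left(\left(-2 - 12\right) - 15\right) - 6\right) 39 = - 15 \left(\left(-14 - 15\right) - 6\right) 39 = - 15 \left(-29 - 6\right) 39 = \left(-15\right) \left(-35\right) 39 = 525 \cdot 39 = 20475$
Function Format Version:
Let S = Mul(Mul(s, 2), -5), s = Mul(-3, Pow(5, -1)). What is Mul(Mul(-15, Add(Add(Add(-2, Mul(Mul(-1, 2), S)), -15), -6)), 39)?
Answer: 20475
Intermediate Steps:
s = Rational(-3, 5) (s = Mul(-3, Rational(1, 5)) = Rational(-3, 5) ≈ -0.60000)
S = 6 (S = Mul(Mul(Rational(-3, 5), 2), -5) = Mul(Rational(-6, 5), -5) = 6)
Mul(Mul(-15, Add(Add(Add(-2, Mul(Mul(-1, 2), S)), -15), -6)), 39) = Mul(Mul(-15, Add(Add(Add(-2, Mul(Mul(-1, 2), 6)), -15), -6)), 39) = Mul(Mul(-15, Add(Add(Add(-2, Mul(-2, 6)), -15), -6)), 39) = Mul(Mul(-15, Add(Add(Add(-2, -12), -15), -6)), 39) = Mul(Mul(-15, Add(Add(-14, -15), -6)), 39) = Mul(Mul(-15, Add(-29, -6)), 39) = Mul(Mul(-15, -35), 39) = Mul(525, 39) = 20475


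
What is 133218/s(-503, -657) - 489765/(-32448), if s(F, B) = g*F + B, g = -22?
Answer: 3140207183/112583744 ≈ 27.892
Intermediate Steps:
s(F, B) = B - 22*F (s(F, B) = -22*F + B = B - 22*F)
133218/s(-503, -657) - 489765/(-32448) = 133218/(-657 - 22*(-503)) - 489765/(-32448) = 133218/(-657 + 11066) - 489765*(-1/32448) = 133218/10409 + 163255/10816 = 3140207183/112583744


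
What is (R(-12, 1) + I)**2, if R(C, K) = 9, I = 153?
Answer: 26244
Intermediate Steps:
(R(-12, 1) + I)**2 = (9 + 153)**2 = 162**2 = 26244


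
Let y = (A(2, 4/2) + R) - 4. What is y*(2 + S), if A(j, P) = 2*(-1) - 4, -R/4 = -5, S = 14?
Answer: 160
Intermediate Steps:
R = 20 (R = -4*(-5) = 20)
A(j, P) = -6 (A(j, P) = -2 - 4 = -6)
y = 10 (y = (-6 + 20) - 4 = 14 - 4 = 10)
y*(2 + S) = 10*(2 + 14) = 10*16 = 160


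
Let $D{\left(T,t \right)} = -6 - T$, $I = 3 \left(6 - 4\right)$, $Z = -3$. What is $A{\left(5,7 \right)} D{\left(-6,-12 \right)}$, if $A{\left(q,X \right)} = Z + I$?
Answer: $0$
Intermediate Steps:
$I = 6$ ($I = 3 \cdot 2 = 6$)
$A{\left(q,X \right)} = 3$ ($A{\left(q,X \right)} = -3 + 6 = 3$)
$A{\left(5,7 \right)} D{\left(-6,-12 \right)} = 3 \left(-6 - -6\right) = 3 \left(-6 + 6\right) = 3 \cdot 0 = 0$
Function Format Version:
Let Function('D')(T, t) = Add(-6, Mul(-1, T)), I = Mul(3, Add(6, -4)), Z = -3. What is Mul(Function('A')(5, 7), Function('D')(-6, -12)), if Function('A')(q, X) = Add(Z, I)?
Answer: 0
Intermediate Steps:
I = 6 (I = Mul(3, 2) = 6)
Function('A')(q, X) = 3 (Function('A')(q, X) = Add(-3, 6) = 3)
Mul(Function('A')(5, 7), Function('D')(-6, -12)) = Mul(3, Add(-6, Mul(-1, -6))) = Mul(3, Add(-6, 6)) = Mul(3, 0) = 0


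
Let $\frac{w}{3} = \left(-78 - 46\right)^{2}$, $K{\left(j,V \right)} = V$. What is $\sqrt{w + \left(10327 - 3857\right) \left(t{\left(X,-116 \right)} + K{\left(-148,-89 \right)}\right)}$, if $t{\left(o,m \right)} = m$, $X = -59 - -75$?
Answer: $i \sqrt{1280222} \approx 1131.5 i$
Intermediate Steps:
$w = 46128$ ($w = 3 \left(-78 - 46\right)^{2} = 3 \left(-124\right)^{2} = 3 \cdot 15376 = 46128$)
$X = 16$ ($X = -59 + 75 = 16$)
$\sqrt{w + \left(10327 - 3857\right) \left(t{\left(X,-116 \right)} + K{\left(-148,-89 \right)}\right)} = \sqrt{46128 + \left(10327 - 3857\right) \left(-116 - 89\right)} = \sqrt{46128 + 6470 \left(-205\right)} = \sqrt{46128 - 1326350} = \sqrt{-1280222} = i \sqrt{1280222}$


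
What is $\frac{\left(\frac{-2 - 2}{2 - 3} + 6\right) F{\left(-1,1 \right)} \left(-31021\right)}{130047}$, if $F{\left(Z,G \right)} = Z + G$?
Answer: $0$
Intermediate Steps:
$F{\left(Z,G \right)} = G + Z$
$\frac{\left(\frac{-2 - 2}{2 - 3} + 6\right) F{\left(-1,1 \right)} \left(-31021\right)}{130047} = \frac{\left(\frac{-2 - 2}{2 - 3} + 6\right) \left(1 - 1\right) \left(-31021\right)}{130047} = \left(- \frac{4}{-1} + 6\right) 0 \left(-31021\right) \frac{1}{130047} = \left(\left(-4\right) \left(-1\right) + 6\right) 0 \left(-31021\right) \frac{1}{130047} = \left(4 + 6\right) 0 \left(-31021\right) \frac{1}{130047} = 10 \cdot 0 \left(-31021\right) \frac{1}{130047} = 0 \left(-31021\right) \frac{1}{130047} = 0 \cdot \frac{1}{130047} = 0$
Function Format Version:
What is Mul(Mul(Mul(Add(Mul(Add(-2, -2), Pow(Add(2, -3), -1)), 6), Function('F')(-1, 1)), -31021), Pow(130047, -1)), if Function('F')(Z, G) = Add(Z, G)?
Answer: 0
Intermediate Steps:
Function('F')(Z, G) = Add(G, Z)
Mul(Mul(Mul(Add(Mul(Add(-2, -2), Pow(Add(2, -3), -1)), 6), Function('F')(-1, 1)), -31021), Pow(130047, -1)) = Mul(Mul(Mul(Add(Mul(Add(-2, -2), Pow(Add(2, -3), -1)), 6), Add(1, -1)), -31021), Pow(130047, -1)) = Mul(Mul(Mul(Add(Mul(-4, Pow(-1, -1)), 6), 0), -31021), Rational(1, 130047)) = Mul(Mul(Mul(Add(Mul(-4, -1), 6), 0), -31021), Rational(1, 130047)) = Mul(Mul(Mul(Add(4, 6), 0), -31021), Rational(1, 130047)) = Mul(Mul(Mul(10, 0), -31021), Rational(1, 130047)) = Mul(Mul(0, -31021), Rational(1, 130047)) = Mul(0, Rational(1, 130047)) = 0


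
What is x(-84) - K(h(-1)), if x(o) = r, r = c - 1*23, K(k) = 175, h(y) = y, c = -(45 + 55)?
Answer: -298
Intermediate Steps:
c = -100 (c = -1*100 = -100)
r = -123 (r = -100 - 1*23 = -100 - 23 = -123)
x(o) = -123
x(-84) - K(h(-1)) = -123 - 1*175 = -123 - 175 = -298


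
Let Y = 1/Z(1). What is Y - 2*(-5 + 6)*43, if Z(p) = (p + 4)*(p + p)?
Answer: -859/10 ≈ -85.900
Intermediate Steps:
Z(p) = 2*p*(4 + p) (Z(p) = (4 + p)*(2*p) = 2*p*(4 + p))
Y = ⅒ (Y = 1/(2*1*(4 + 1)) = 1/(2*1*5) = 1/10 = ⅒ ≈ 0.10000)
Y - 2*(-5 + 6)*43 = ⅒ - 2*(-5 + 6)*43 = ⅒ - 2*1*43 = ⅒ - 2*43 = ⅒ - 86 = -859/10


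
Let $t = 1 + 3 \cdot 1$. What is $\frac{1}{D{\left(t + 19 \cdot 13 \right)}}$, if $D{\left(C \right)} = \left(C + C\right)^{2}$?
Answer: $\frac{1}{252004} \approx 3.9682 \cdot 10^{-6}$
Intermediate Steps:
$t = 4$ ($t = 1 + 3 = 4$)
$D{\left(C \right)} = 4 C^{2}$ ($D{\left(C \right)} = \left(2 C\right)^{2} = 4 C^{2}$)
$\frac{1}{D{\left(t + 19 \cdot 13 \right)}} = \frac{1}{4 \left(4 + 19 \cdot 13\right)^{2}} = \frac{1}{4 \left(4 + 247\right)^{2}} = \frac{1}{4 \cdot 251^{2}} = \frac{1}{4 \cdot 63001} = \frac{1}{252004}$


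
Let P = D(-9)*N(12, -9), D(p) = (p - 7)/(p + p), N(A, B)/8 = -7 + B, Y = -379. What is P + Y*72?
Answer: -246616/9 ≈ -27402.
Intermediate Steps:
N(A, B) = -56 + 8*B (N(A, B) = 8*(-7 + B) = -56 + 8*B)
D(p) = (-7 + p)/(2*p) (D(p) = (-7 + p)/((2*p)) = (-7 + p)*(1/(2*p)) = (-7 + p)/(2*p))
P = -1024/9 (P = ((½)*(-7 - 9)/(-9))*(-56 + 8*(-9)) = ((½)*(-⅑)*(-16))*(-56 - 72) = (8/9)*(-128) = -1024/9 ≈ -113.78)
P + Y*72 = -1024/9 - 379*72 = -1024/9 - 27288 = -246616/9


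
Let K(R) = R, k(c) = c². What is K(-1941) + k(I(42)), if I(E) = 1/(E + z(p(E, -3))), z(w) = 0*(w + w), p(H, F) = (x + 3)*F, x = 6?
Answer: -3423923/1764 ≈ -1941.0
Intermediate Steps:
p(H, F) = 9*F (p(H, F) = (6 + 3)*F = 9*F)
z(w) = 0 (z(w) = 0*(2*w) = 0)
I(E) = 1/E (I(E) = 1/(E + 0) = 1/E)
K(-1941) + k(I(42)) = -1941 + (1/42)² = -1941 + 1/1764 = -3423923/1764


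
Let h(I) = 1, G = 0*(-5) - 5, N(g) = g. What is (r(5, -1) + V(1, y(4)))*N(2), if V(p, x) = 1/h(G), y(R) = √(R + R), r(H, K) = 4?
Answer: 10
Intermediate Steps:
G = -5 (G = 0 - 5 = -5)
y(R) = √2*√R (y(R) = √(2*R) = √2*√R)
V(p, x) = 1 (V(p, x) = 1/1 = 1)
(r(5, -1) + V(1, y(4)))*N(2) = (4 + 1)*2 = 5*2 = 10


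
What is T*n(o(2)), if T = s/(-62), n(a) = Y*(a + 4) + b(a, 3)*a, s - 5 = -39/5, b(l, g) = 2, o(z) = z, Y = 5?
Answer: 238/155 ≈ 1.5355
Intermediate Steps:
s = -14/5 (s = 5 - 39/5 = -14/5 ≈ -2.8000)
n(a) = 20 + 7*a (n(a) = 5*(a + 4) + 2*a = 5*(4 + a) + 2*a = (20 + 5*a) + 2*a = 20 + 7*a)
T = 7/155 (T = -14/5/(-62) = -14/5*(-1/62) = 7/155 ≈ 0.045161)
T*n(o(2)) = 7*(20 + 7*2)/155 = 7*(20 + 14)/155 = (7/155)*34 = 238/155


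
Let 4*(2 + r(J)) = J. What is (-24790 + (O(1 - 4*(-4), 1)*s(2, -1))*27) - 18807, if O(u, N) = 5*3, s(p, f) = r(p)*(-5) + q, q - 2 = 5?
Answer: -75449/2 ≈ -37725.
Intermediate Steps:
r(J) = -2 + J/4
q = 7 (q = 2 + 5 = 7)
s(p, f) = 17 - 5*p/4 (s(p, f) = (-2 + p/4)*(-5) + 7 = (10 - 5*p/4) + 7 = 17 - 5*p/4)
O(u, N) = 15
(-24790 + (O(1 - 4*(-4), 1)*s(2, -1))*27) - 18807 = (-24790 + (15*(17 - 5/4*2))*27) - 18807 = (-24790 + (15*(17 - 5/2))*27) - 18807 = (-24790 + (15*(29/2))*27) - 18807 = (-24790 + (435/2)*27) - 18807 = (-24790 + 11745/2) - 18807 = -37835/2 - 18807 = -75449/2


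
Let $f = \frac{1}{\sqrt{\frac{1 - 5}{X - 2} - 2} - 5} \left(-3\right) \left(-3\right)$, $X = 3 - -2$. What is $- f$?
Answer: $\frac{27}{17} + \frac{9 i \sqrt{30}}{85} \approx 1.5882 + 0.57994 i$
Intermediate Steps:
$X = 5$ ($X = 3 + 2 = 5$)
$f = \frac{9}{-5 + \frac{i \sqrt{30}}{3}}$ ($f = \frac{1}{\sqrt{\frac{1 - 5}{5 - 2} - 2} - 5} \left(-3\right) \left(-3\right) = \frac{1}{\sqrt{- \frac{4}{3} - 2} - 5} \left(-3\right) \left(-3\right) = \frac{1}{\sqrt{- \frac{10}{3}} - 5} \left(-3\right) \left(-3\right) = \frac{1}{\frac{i \sqrt{30}}{3} - 5} \left(-3\right) \left(-3\right) = \frac{1}{-5 + \frac{i \sqrt{30}}{3}} \left(-3\right) \left(-3\right) = - \frac{3}{-5 + \frac{i \sqrt{30}}{3}} \left(-3\right) = \frac{9}{-5 + \frac{i \sqrt{30}}{3}} \approx -1.5882 - 0.57994 i$)
$- f = - (- \frac{27}{17} - \frac{9 i \sqrt{30}}{85}) = \frac{27}{17} + \frac{9 i \sqrt{30}}{85}$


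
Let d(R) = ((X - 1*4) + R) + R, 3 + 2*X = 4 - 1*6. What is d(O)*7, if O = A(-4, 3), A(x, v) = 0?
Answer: -91/2 ≈ -45.500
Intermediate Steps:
X = -5/2 (X = -3/2 + (4 - 1*6)/2 = -3/2 + (4 - 6)/2 = -3/2 + (½)*(-2) = -3/2 - 1 = -5/2 ≈ -2.5000)
O = 0
d(R) = -13/2 + 2*R (d(R) = ((-5/2 - 1*4) + R) + R = ((-5/2 - 4) + R) + R = (-13/2 + R) + R = -13/2 + 2*R)
d(O)*7 = (-13/2 + 2*0)*7 = (-13/2 + 0)*7 = -13/2*7 = -91/2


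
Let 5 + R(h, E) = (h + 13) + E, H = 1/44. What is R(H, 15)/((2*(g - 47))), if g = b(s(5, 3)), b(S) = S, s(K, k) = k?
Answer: -1013/3872 ≈ -0.26162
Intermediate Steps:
g = 3
H = 1/44 ≈ 0.022727
R(h, E) = 8 + E + h (R(h, E) = -5 + ((h + 13) + E) = -5 + ((13 + h) + E) = -5 + (13 + E + h) = 8 + E + h)
R(H, 15)/((2*(g - 47))) = (8 + 15 + 1/44)/((2*(3 - 47))) = 1013/(44*((2*(-44)))) = (1013/44)/(-88) = (1013/44)*(-1/88) = -1013/3872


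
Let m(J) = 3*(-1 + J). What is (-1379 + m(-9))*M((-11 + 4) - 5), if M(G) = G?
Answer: 16908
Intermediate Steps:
m(J) = -3 + 3*J
(-1379 + m(-9))*M((-11 + 4) - 5) = (-1379 + (-3 + 3*(-9)))*((-11 + 4) - 5) = (-1379 + (-3 - 27))*(-7 - 5) = (-1379 - 30)*(-12) = -1409*(-12) = 16908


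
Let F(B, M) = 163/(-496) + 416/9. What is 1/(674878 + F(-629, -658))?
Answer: 4464/3012860261 ≈ 1.4816e-6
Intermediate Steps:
F(B, M) = 204869/4464 (F(B, M) = 163*(-1/496) + 416*(⅑) = -163/496 + 416/9 = 204869/4464)
1/(674878 + F(-629, -658)) = 1/(674878 + 204869/4464) = 1/(3012860261/4464) = 4464/3012860261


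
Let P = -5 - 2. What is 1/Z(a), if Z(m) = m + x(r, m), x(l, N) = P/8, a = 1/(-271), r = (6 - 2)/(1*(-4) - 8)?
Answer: -2168/1905 ≈ -1.1381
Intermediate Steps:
P = -7
r = -1/3 (r = 4/(-4 - 8) = 4/(-12) = 4*(-1/12) = -1/3 ≈ -0.33333)
a = -1/271 ≈ -0.0036900
x(l, N) = -7/8
Z(m) = -7/8 + m (Z(m) = m - 7/8 = -7/8 + m)
1/Z(a) = 1/(-7/8 - 1/271) = 1/(-1905/2168) = -2168/1905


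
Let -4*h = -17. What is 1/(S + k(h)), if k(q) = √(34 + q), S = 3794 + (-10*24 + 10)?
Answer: 1584/5645359 - 2*√17/16936077 ≈ 0.00028010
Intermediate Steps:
h = 17/4 (h = -¼*(-17) = 17/4 ≈ 4.2500)
S = 3564 (S = 3794 + (-240 + 10) = 3794 - 230 = 3564)
1/(S + k(h)) = 1/(3564 + √(34 + 17/4)) = 1/(3564 + √(153/4)) = 1/(3564 + 3*√17/2)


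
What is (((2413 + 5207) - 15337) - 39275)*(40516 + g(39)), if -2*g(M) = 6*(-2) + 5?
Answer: -1904092344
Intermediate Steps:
g(M) = 7/2 (g(M) = -(6*(-2) + 5)/2 = -(-12 + 5)/2 = -½*(-7) = 7/2)
(((2413 + 5207) - 15337) - 39275)*(40516 + g(39)) = (((2413 + 5207) - 15337) - 39275)*(40516 + 7/2) = ((7620 - 15337) - 39275)*(81039/2) = (-7717 - 39275)*(81039/2) = -46992*81039/2 = -1904092344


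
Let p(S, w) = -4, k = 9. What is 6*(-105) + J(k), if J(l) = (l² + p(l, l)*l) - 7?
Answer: -592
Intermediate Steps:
J(l) = -7 + l² - 4*l (J(l) = (l² - 4*l) - 7 = -7 + l² - 4*l)
6*(-105) + J(k) = 6*(-105) + (-7 + 9² - 4*9) = -630 + (-7 + 81 - 36) = -630 + 38 = -592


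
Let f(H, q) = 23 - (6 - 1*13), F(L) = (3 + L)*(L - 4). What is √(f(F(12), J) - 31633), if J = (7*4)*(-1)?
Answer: 13*I*√187 ≈ 177.77*I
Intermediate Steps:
F(L) = (-4 + L)*(3 + L) (F(L) = (3 + L)*(-4 + L) = (-4 + L)*(3 + L))
J = -28 (J = 28*(-1) = -28)
f(H, q) = 30 (f(H, q) = 23 - (6 - 13) = 23 - 1*(-7) = 23 + 7 = 30)
√(f(F(12), J) - 31633) = √(30 - 31633) = √(-31603) = 13*I*√187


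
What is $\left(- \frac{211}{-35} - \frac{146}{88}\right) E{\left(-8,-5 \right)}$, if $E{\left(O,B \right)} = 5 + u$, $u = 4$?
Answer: $\frac{60561}{1540} \approx 39.325$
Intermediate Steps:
$E{\left(O,B \right)} = 9$ ($E{\left(O,B \right)} = 5 + 4 = 9$)
$\left(- \frac{211}{-35} - \frac{146}{88}\right) E{\left(-8,-5 \right)} = \left(- \frac{211}{-35} - \frac{146}{88}\right) 9 = \left(\left(-211\right) \left(- \frac{1}{35}\right) - \frac{73}{44}\right) 9 = \left(\frac{211}{35} - \frac{73}{44}\right) 9 = \frac{6729}{1540} \cdot 9 = \frac{60561}{1540}$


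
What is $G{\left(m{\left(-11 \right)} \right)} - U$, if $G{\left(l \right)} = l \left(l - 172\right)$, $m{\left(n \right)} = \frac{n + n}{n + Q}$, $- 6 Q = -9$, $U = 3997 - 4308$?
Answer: $- \frac{29585}{361} \approx -81.953$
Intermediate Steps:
$U = -311$
$Q = \frac{3}{2}$ ($Q = \left(- \frac{1}{6}\right) \left(-9\right) = \frac{3}{2} \approx 1.5$)
$m{\left(n \right)} = \frac{2 n}{\frac{3}{2} + n}$ ($m{\left(n \right)} = \frac{n + n}{n + \frac{3}{2}} = \frac{2 n}{\frac{3}{2} + n}$)
$G{\left(l \right)} = l \left(-172 + l\right)$
$G{\left(m{\left(-11 \right)} \right)} - U = 4 \left(-11\right) \frac{1}{3 + 2 \left(-11\right)} \left(-172 + 4 \left(-11\right) \frac{1}{3 + 2 \left(-11\right)}\right) - -311 = 4 \left(-11\right) \frac{1}{3 - 22} \left(-172 + 4 \left(-11\right) \frac{1}{3 - 22}\right) + 311 = 4 \left(-11\right) \frac{1}{-19} \left(-172 + 4 \left(-11\right) \frac{1}{-19}\right) + 311 = 4 \left(-11\right) \left(- \frac{1}{19}\right) \left(-172 + 4 \left(-11\right) \left(- \frac{1}{19}\right)\right) + 311 = \frac{44 \left(-172 + \frac{44}{19}\right)}{19} + 311 = \frac{44}{19} \left(- \frac{3224}{19}\right) + 311 = - \frac{141856}{361} + 311 = - \frac{29585}{361}$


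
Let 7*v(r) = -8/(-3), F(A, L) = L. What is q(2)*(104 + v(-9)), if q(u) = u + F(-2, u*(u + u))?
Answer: 21920/21 ≈ 1043.8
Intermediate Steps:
v(r) = 8/21 (v(r) = (-8/(-3))/7 = (-8*(-1/3))/7 = (1/7)*(8/3) = 8/21)
q(u) = u + 2*u**2 (q(u) = u + u*(u + u) = u + u*(2*u) = u + 2*u**2)
q(2)*(104 + v(-9)) = (2*(1 + 2*2))*(104 + 8/21) = (2*(1 + 4))*(2192/21) = (2*5)*(2192/21) = 10*(2192/21) = 21920/21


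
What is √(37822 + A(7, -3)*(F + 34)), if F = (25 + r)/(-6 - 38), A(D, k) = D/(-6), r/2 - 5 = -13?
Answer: √658323534/132 ≈ 194.38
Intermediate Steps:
r = -16 (r = 10 + 2*(-13) = 10 - 26 = -16)
A(D, k) = -D/6 (A(D, k) = D*(-⅙) = -D/6)
F = -9/44 (F = (25 - 16)/(-6 - 38) = 9/(-44) = 9*(-1/44) = -9/44 ≈ -0.20455)
√(37822 + A(7, -3)*(F + 34)) = √(37822 + (-⅙*7)*(-9/44 + 34)) = √(37822 - 7/6*1487/44) = √(37822 - 10409/264) = √(9974599/264) = √658323534/132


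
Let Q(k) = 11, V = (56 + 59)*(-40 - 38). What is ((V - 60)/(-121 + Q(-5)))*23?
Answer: 20769/11 ≈ 1888.1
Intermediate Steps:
V = -8970 (V = 115*(-78) = -8970)
((V - 60)/(-121 + Q(-5)))*23 = ((-8970 - 60)/(-121 + 11))*23 = -9030/(-110)*23 = -9030*(-1/110)*23 = (903/11)*23 = 20769/11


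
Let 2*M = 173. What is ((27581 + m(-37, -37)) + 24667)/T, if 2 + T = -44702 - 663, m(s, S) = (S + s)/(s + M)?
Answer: -5172404/4491333 ≈ -1.1516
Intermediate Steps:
M = 173/2 (M = (1/2)*173 = 173/2 ≈ 86.500)
m(s, S) = (S + s)/(173/2 + s) (m(s, S) = (S + s)/(s + 173/2) = (S + s)/(173/2 + s))
T = -45367 (T = -2 + (-44702 - 663) = -2 - 45365 = -45367)
((27581 + m(-37, -37)) + 24667)/T = ((27581 + 2*(-37 - 37)/(173 + 2*(-37))) + 24667)/(-45367) = ((27581 + 2*(-74)/(173 - 74)) + 24667)*(-1/45367) = ((27581 + 2*(-74)/99) + 24667)*(-1/45367) = ((27581 + 2*(1/99)*(-74)) + 24667)*(-1/45367) = ((27581 - 148/99) + 24667)*(-1/45367) = (2730371/99 + 24667)*(-1/45367) = (5172404/99)*(-1/45367) = -5172404/4491333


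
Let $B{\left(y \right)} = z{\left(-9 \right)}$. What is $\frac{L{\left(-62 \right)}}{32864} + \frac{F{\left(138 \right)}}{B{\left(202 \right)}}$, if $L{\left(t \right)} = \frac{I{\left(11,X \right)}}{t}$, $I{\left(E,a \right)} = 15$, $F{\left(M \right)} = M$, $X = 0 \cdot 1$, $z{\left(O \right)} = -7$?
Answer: $- \frac{281184489}{14262976} \approx -19.714$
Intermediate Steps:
$X = 0$
$B{\left(y \right)} = -7$
$L{\left(t \right)} = \frac{15}{t}$
$\frac{L{\left(-62 \right)}}{32864} + \frac{F{\left(138 \right)}}{B{\left(202 \right)}} = \frac{15 \frac{1}{-62}}{32864} + \frac{138}{-7} = 15 \left(- \frac{1}{62}\right) \frac{1}{32864} + 138 \left(- \frac{1}{7}\right) = \left(- \frac{15}{62}\right) \frac{1}{32864} - \frac{138}{7} = - \frac{15}{2037568} - \frac{138}{7} = - \frac{281184489}{14262976}$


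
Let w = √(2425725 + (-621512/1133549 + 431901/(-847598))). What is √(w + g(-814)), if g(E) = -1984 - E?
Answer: √(-1080056076374290531874908680 + 4803969326510*√89569842165078063219786668030)/960793865302 ≈ 19.684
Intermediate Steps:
w = 5*√89569842165078063219786668030/960793865302 (w = √(2425725 + (-621512*1/1133549 + 431901*(-1/847598))) = √(2425725 + (-621512/1133549 - 431901/847598)) = √(2425725 - 1016373274825/960793865302) = √(2330620682536419125/960793865302) = 5*√89569842165078063219786668030/960793865302 ≈ 1557.5)
√(w + g(-814)) = √(5*√89569842165078063219786668030/960793865302 + (-1984 - 1*(-814))) = √(5*√89569842165078063219786668030/960793865302 + (-1984 + 814)) = √(5*√89569842165078063219786668030/960793865302 - 1170) = √(-1170 + 5*√89569842165078063219786668030/960793865302)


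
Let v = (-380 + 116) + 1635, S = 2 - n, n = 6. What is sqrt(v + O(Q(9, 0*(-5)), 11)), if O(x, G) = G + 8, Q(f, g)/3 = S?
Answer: sqrt(1390) ≈ 37.283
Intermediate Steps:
S = -4 (S = 2 - 1*6 = 2 - 6 = -4)
Q(f, g) = -12 (Q(f, g) = 3*(-4) = -12)
O(x, G) = 8 + G
v = 1371 (v = -264 + 1635 = 1371)
sqrt(v + O(Q(9, 0*(-5)), 11)) = sqrt(1371 + (8 + 11)) = sqrt(1371 + 19) = sqrt(1390)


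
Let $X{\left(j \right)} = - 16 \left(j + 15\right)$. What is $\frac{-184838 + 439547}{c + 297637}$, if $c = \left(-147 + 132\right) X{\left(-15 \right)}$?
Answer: $\frac{254709}{297637} \approx 0.85577$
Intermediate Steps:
$X{\left(j \right)} = -240 - 16 j$ ($X{\left(j \right)} = - 16 \left(15 + j\right) = -240 - 16 j$)
$c = 0$ ($c = \left(-147 + 132\right) \left(-240 - -240\right) = - 15 \left(-240 + 240\right) = \left(-15\right) 0 = 0$)
$\frac{-184838 + 439547}{c + 297637} = \frac{-184838 + 439547}{0 + 297637} = \frac{254709}{297637}$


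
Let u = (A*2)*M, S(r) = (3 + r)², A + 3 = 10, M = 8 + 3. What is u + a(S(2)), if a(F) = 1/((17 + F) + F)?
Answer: 10319/67 ≈ 154.01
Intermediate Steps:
M = 11
A = 7 (A = -3 + 10 = 7)
a(F) = 1/(17 + 2*F)
u = 154 (u = (7*2)*11 = 14*11 = 154)
u + a(S(2)) = 154 + 1/(17 + 2*(3 + 2)²) = 154 + 1/(17 + 2*5²) = 154 + 1/(17 + 2*25) = 154 + 1/(17 + 50) = 154 + 1/67 = 10319/67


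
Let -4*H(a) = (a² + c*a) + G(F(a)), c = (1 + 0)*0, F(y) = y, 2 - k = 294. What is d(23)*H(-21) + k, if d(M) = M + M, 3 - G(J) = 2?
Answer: -5375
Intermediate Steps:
k = -292 (k = 2 - 1*294 = 2 - 294 = -292)
G(J) = 1 (G(J) = 3 - 1*2 = 3 - 2 = 1)
d(M) = 2*M
c = 0 (c = 1*0 = 0)
H(a) = -¼ - a²/4 (H(a) = -((a² + 0*a) + 1)/4 = -((a² + 0) + 1)/4 = -(a² + 1)/4 = -(1 + a²)/4 = -¼ - a²/4)
d(23)*H(-21) + k = (2*23)*(-¼ - ¼*(-21)²) - 292 = 46*(-¼ - ¼*441) - 292 = 46*(-¼ - 441/4) - 292 = 46*(-221/2) - 292 = -5083 - 292 = -5375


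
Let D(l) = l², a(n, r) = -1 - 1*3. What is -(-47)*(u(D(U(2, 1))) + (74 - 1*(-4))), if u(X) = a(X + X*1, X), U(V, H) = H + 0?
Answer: 3478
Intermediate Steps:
U(V, H) = H
a(n, r) = -4 (a(n, r) = -1 - 3 = -4)
u(X) = -4
-(-47)*(u(D(U(2, 1))) + (74 - 1*(-4))) = -(-47)*(-4 + (74 - 1*(-4))) = -(-47)*(-4 + (74 + 4)) = -(-47)*(-4 + 78) = -(-47)*74 = -1*(-3478) = 3478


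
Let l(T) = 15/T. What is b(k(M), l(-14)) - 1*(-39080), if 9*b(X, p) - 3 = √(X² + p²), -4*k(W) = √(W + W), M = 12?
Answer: 117241/3 + √519/126 ≈ 39081.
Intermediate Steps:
k(W) = -√2*√W/4 (k(W) = -√(W + W)/4 = -√2*√W/4)
b(X, p) = ⅓ + √(X² + p²)/9
b(k(M), l(-14)) - 1*(-39080) = (⅓ + √((-√2*√12/4)² + (15/(-14))²)/9) - 1*(-39080) = (⅓ + √((-√2*2*√3/4)² + (15*(-1/14))²)/9) + 39080 = (⅓ + √((-√6/2)² + (-15/14)²)/9) + 39080 = (⅓ + √(3/2 + 225/196)/9) + 39080 = (⅓ + √(519/196)/9) + 39080 = (⅓ + (√519/14)/9) + 39080 = (⅓ + √519/126) + 39080 = 117241/3 + √519/126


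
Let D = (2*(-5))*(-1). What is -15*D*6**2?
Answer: -5400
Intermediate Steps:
D = 10 (D = -10*(-1) = 10)
-15*D*6**2 = -15*10*6**2 = -150*36 = -5400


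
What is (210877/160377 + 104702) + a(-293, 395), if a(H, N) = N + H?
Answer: 16808361985/160377 ≈ 1.0481e+5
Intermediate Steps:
a(H, N) = H + N
(210877/160377 + 104702) + a(-293, 395) = (210877/160377 + 104702) + (-293 + 395) = (210877*(1/160377) + 104702) + 102 = (210877/160377 + 104702) + 102 = 16792003531/160377 + 102 = 16808361985/160377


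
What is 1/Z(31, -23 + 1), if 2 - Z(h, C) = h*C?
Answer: 1/684 ≈ 0.0014620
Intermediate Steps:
Z(h, C) = 2 - C*h (Z(h, C) = 2 - h*C = 2 - C*h)
1/Z(31, -23 + 1) = 1/(2 - 1*(-23 + 1)*31) = 1/(2 - 1*(-22)*31) = 1/(2 + 682) = 1/684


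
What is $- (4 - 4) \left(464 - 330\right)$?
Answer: $0$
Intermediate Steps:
$- (4 - 4) \left(464 - 330\right) = \left(-1\right) 0 \cdot 134 = 0 \cdot 134 = 0$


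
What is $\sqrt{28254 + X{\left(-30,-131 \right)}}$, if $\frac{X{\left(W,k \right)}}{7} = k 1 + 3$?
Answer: $\sqrt{27358} \approx 165.4$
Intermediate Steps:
$X{\left(W,k \right)} = 21 + 7 k$ ($X{\left(W,k \right)} = 7 \left(k 1 + 3\right) = 7 \left(k + 3\right) = 7 \left(3 + k\right) = 21 + 7 k$)
$\sqrt{28254 + X{\left(-30,-131 \right)}} = \sqrt{28254 + \left(21 + 7 \left(-131\right)\right)} = \sqrt{28254 + \left(21 - 917\right)} = \sqrt{28254 - 896} = \sqrt{27358}$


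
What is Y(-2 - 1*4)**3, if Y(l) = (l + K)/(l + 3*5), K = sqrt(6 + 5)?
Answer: -46/81 + 119*sqrt(11)/729 ≈ -0.026504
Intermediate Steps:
K = sqrt(11) ≈ 3.3166
Y(l) = (l + sqrt(11))/(15 + l) (Y(l) = (l + sqrt(11))/(l + 3*5) = (l + sqrt(11))/(l + 15) = (l + sqrt(11))/(15 + l))
Y(-2 - 1*4)**3 = (((-2 - 1*4) + sqrt(11))/(15 + (-2 - 1*4)))**3 = (((-2 - 4) + sqrt(11))/(15 + (-2 - 4)))**3 = ((-6 + sqrt(11))/(15 - 6))**3 = ((-6 + sqrt(11))/9)**3 = (-2/3 + sqrt(11)/9)**3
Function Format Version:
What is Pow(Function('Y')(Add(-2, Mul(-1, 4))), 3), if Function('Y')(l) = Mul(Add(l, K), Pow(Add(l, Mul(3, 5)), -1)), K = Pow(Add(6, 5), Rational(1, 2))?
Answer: Add(Rational(-46, 81), Mul(Rational(119, 729), Pow(11, Rational(1, 2)))) ≈ -0.026504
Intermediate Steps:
K = Pow(11, Rational(1, 2)) ≈ 3.3166
Function('Y')(l) = Mul(Pow(Add(15, l), -1), Add(l, Pow(11, Rational(1, 2)))) (Function('Y')(l) = Mul(Add(l, Pow(11, Rational(1, 2))), Pow(Add(l, Mul(3, 5)), -1)) = Mul(Add(l, Pow(11, Rational(1, 2))), Pow(Add(l, 15), -1)) = Mul(Add(l, Pow(11, Rational(1, 2))), Pow(Add(15, l), -1)) = Mul(Pow(Add(15, l), -1), Add(l, Pow(11, Rational(1, 2)))))
Pow(Function('Y')(Add(-2, Mul(-1, 4))), 3) = Pow(Mul(Pow(Add(15, Add(-2, Mul(-1, 4))), -1), Add(Add(-2, Mul(-1, 4)), Pow(11, Rational(1, 2)))), 3) = Pow(Mul(Pow(Add(15, Add(-2, -4)), -1), Add(Add(-2, -4), Pow(11, Rational(1, 2)))), 3) = Pow(Mul(Pow(Add(15, -6), -1), Add(-6, Pow(11, Rational(1, 2)))), 3) = Pow(Mul(Pow(9, -1), Add(-6, Pow(11, Rational(1, 2)))), 3) = Pow(Mul(Rational(1, 9), Add(-6, Pow(11, Rational(1, 2)))), 3) = Pow(Add(Rational(-2, 3), Mul(Rational(1, 9), Pow(11, Rational(1, 2)))), 3)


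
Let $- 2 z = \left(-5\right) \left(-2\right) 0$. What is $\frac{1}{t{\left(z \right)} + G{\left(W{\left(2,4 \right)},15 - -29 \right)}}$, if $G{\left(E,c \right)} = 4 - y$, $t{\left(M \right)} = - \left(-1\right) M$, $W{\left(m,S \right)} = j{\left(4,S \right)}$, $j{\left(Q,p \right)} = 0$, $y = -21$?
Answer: $\frac{1}{25} \approx 0.04$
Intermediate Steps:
$z = 0$ ($z = - \frac{\left(-5\right) \left(-2\right) 0}{2} = - \frac{10 \cdot 0}{2} = \left(- \frac{1}{2}\right) 0 = 0$)
$W{\left(m,S \right)} = 0$
$t{\left(M \right)} = M$
$G{\left(E,c \right)} = 25$ ($G{\left(E,c \right)} = 4 - -21 = 4 + 21 = 25$)
$\frac{1}{t{\left(z \right)} + G{\left(W{\left(2,4 \right)},15 - -29 \right)}} = \frac{1}{0 + 25} = \frac{1}{25}$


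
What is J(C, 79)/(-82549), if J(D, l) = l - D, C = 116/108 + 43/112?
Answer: -234487/249628176 ≈ -0.00093934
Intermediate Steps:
C = 4409/3024 (C = 116*(1/108) + 43*(1/112) = 29/27 + 43/112 = 4409/3024 ≈ 1.4580)
J(C, 79)/(-82549) = (79 - 1*4409/3024)/(-82549) = (79 - 4409/3024)*(-1/82549) = (234487/3024)*(-1/82549) = -234487/249628176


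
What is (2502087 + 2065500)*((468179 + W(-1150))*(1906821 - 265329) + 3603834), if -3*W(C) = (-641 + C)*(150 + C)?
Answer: -965839278533342526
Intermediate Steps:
W(C) = -(-641 + C)*(150 + C)/3
(2502087 + 2065500)*((468179 + W(-1150))*(1906821 - 265329) + 3603834) = (2502087 + 2065500)*((468179 + (32050 - 1/3*(-1150)**2 + (491/3)*(-1150)))*(1906821 - 265329) + 3603834) = 4567587*((468179 + (32050 - 1/3*1322500 - 564650/3))*1641492 + 3603834) = 4567587*((468179 + (32050 - 1322500/3 - 564650/3))*1641492 + 3603834) = 4567587*((468179 - 597000)*1641492 + 3603834) = 4567587*(-128821*1641492 + 3603834) = 4567587*(-211458640932 + 3603834) = 4567587*(-211455037098) = -965839278533342526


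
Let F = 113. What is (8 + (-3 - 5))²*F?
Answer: 0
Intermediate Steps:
(8 + (-3 - 5))²*F = (8 + (-3 - 5))²*113 = (8 - 8)²*113 = 0²*113 = 0*113 = 0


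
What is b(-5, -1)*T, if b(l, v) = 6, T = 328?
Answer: 1968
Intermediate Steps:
b(-5, -1)*T = 6*328 = 1968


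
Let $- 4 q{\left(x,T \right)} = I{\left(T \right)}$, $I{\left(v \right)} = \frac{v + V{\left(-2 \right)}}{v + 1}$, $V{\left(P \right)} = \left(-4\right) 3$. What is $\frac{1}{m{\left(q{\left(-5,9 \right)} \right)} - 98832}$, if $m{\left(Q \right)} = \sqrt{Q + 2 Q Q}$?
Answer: $- \frac{26355200}{2604737126377} - \frac{20 \sqrt{138}}{7814211379131} \approx -1.0118 \cdot 10^{-5}$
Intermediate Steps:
$V{\left(P \right)} = -12$
$I{\left(v \right)} = \frac{-12 + v}{1 + v}$ ($I{\left(v \right)} = \frac{v - 12}{v + 1} = \frac{-12 + v}{1 + v}$)
$q{\left(x,T \right)} = - \frac{-12 + T}{4 \left(1 + T\right)}$ ($q{\left(x,T \right)} = - \frac{\frac{1}{1 + T} \left(-12 + T\right)}{4} = - \frac{-12 + T}{4 \left(1 + T\right)}$)
$m{\left(Q \right)} = \sqrt{Q + 2 Q^{2}}$
$\frac{1}{m{\left(q{\left(-5,9 \right)} \right)} - 98832} = \frac{1}{\sqrt{\frac{12 - 9}{4 \left(1 + 9\right)} \left(1 + 2 \frac{12 - 9}{4 \left(1 + 9\right)}\right)} - 98832} = \frac{1}{\sqrt{\frac{12 - 9}{4 \cdot 10} \left(1 + 2 \frac{12 - 9}{4 \cdot 10}\right)} - 98832} = \frac{1}{\sqrt{\frac{1}{4} \cdot \frac{1}{10} \cdot 3 \left(1 + 2 \cdot \frac{1}{4} \cdot \frac{1}{10} \cdot 3\right)} - 98832} = \frac{1}{\sqrt{\frac{3 \left(1 + 2 \cdot \frac{3}{40}\right)}{40}} - 98832} = \frac{1}{\sqrt{\frac{3 \left(1 + \frac{3}{20}\right)}{40}} - 98832} = \frac{1}{\sqrt{\frac{3}{40} \cdot \frac{23}{20}} - 98832} = \frac{1}{\sqrt{\frac{69}{800}} - 98832} = \frac{1}{\frac{\sqrt{138}}{40} - 98832} = \frac{1}{-98832 + \frac{\sqrt{138}}{40}}$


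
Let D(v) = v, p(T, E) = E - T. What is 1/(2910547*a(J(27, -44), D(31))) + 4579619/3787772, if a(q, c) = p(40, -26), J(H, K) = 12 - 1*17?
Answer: 439863477378683/363808118232372 ≈ 1.2091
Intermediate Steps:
J(H, K) = -5 (J(H, K) = 12 - 17 = -5)
a(q, c) = -66 (a(q, c) = -26 - 1*40 = -26 - 40 = -66)
1/(2910547*a(J(27, -44), D(31))) + 4579619/3787772 = 1/(2910547*(-66)) + 4579619/3787772 = (1/2910547)*(-1/66) + 4579619*(1/3787772) = -1/192096102 + 4579619/3787772 = 439863477378683/363808118232372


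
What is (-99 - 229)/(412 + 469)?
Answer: -328/881 ≈ -0.37230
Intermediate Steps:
(-99 - 229)/(412 + 469) = -328/881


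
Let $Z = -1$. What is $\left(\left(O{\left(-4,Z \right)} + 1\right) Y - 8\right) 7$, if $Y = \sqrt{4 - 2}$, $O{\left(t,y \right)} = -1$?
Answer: $-56$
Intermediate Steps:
$Y = \sqrt{2} \approx 1.4142$
$\left(\left(O{\left(-4,Z \right)} + 1\right) Y - 8\right) 7 = \left(\left(-1 + 1\right) \sqrt{2} - 8\right) 7 = \left(0 \sqrt{2} - 8\right) 7 = \left(0 - 8\right) 7 = \left(-8\right) 7 = -56$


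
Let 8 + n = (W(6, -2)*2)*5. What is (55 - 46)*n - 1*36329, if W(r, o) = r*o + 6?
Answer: -36941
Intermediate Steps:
W(r, o) = 6 + o*r (W(r, o) = o*r + 6 = 6 + o*r)
n = -68 (n = -8 + ((6 - 2*6)*2)*5 = -8 + ((6 - 12)*2)*5 = -8 - 6*2*5 = -8 - 12*5 = -8 - 60 = -68)
(55 - 46)*n - 1*36329 = (55 - 46)*(-68) - 1*36329 = 9*(-68) - 36329 = -612 - 36329 = -36941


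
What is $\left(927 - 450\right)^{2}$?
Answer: $227529$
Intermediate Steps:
$\left(927 - 450\right)^{2} = 477^{2} = 227529$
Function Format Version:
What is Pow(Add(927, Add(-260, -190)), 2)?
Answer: 227529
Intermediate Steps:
Pow(Add(927, Add(-260, -190)), 2) = Pow(Add(927, -450), 2) = Pow(477, 2) = 227529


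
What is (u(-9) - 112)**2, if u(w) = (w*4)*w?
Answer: 44944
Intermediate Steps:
u(w) = 4*w**2 (u(w) = (4*w)*w = 4*w**2)
(u(-9) - 112)**2 = (4*(-9)**2 - 112)**2 = (4*81 - 112)**2 = (324 - 112)**2 = 212**2 = 44944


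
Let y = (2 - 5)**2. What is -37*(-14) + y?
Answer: 527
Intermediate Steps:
y = 9 (y = (-3)**2 = 9)
-37*(-14) + y = -37*(-14) + 9 = 518 + 9 = 527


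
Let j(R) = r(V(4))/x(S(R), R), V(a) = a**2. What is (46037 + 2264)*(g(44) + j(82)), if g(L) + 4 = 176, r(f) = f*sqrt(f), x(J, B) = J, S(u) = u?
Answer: 342164284/41 ≈ 8.3455e+6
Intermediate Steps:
r(f) = f**(3/2)
j(R) = 64/R (j(R) = (4**2)**(3/2)/R = 16**(3/2)/R = 64/R)
g(L) = 172 (g(L) = -4 + 176 = 172)
(46037 + 2264)*(g(44) + j(82)) = (46037 + 2264)*(172 + 64/82) = 48301*(172 + 64*(1/82)) = 48301*(172 + 32/41) = 48301*(7084/41) = 342164284/41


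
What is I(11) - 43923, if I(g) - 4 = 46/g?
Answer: -483063/11 ≈ -43915.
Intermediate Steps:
I(g) = 4 + 46/g
I(11) - 43923 = (4 + 46/11) - 43923 = 90/11 - 43923 = -483063/11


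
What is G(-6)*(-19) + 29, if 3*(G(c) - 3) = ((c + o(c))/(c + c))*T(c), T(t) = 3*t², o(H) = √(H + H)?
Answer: -370 + 114*I*√3 ≈ -370.0 + 197.45*I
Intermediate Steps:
o(H) = √2*√H (o(H) = √(2*H) = √2*√H)
G(c) = 3 + c*(c + √2*√c)/2 (G(c) = 3 + (((c + √2*√c)/(c + c))*(3*c²))/3 = 3 + (((c + √2*√c)/((2*c)))*(3*c²))/3 = 3 + (((c + √2*√c)*(1/(2*c)))*(3*c²))/3 = 3 + (((c + √2*√c)/(2*c))*(3*c²))/3 = 3 + (3*c*(c + √2*√c)/2)/3 = 3 + c*(c + √2*√c)/2)
G(-6)*(-19) + 29 = (3 + (½)*(-6)² + √2*(-6)^(3/2)/2)*(-19) + 29 = (3 + (½)*36 + √2*(-6*I*√6)/2)*(-19) + 29 = (3 + 18 - 6*I*√3)*(-19) + 29 = (21 - 6*I*√3)*(-19) + 29 = (-399 + 114*I*√3) + 29 = -370 + 114*I*√3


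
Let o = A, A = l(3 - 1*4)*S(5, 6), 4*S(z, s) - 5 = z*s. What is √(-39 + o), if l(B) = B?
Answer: I*√191/2 ≈ 6.9101*I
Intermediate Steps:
S(z, s) = 5/4 + s*z/4 (S(z, s) = 5/4 + (z*s)/4 = 5/4 + (s*z)/4 = 5/4 + s*z/4)
A = -35/4 (A = (3 - 1*4)*(5/4 + (¼)*6*5) = (3 - 4)*(5/4 + 15/2) = -1*35/4 = -35/4 ≈ -8.7500)
o = -35/4 ≈ -8.7500
√(-39 + o) = √(-39 - 35/4) = √(-191/4) = I*√191/2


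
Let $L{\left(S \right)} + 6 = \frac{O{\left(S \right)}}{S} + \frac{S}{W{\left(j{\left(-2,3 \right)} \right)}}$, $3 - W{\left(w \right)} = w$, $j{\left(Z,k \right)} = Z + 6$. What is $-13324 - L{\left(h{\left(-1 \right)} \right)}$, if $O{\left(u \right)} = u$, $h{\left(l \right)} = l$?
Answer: $-13320$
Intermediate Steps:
$j{\left(Z,k \right)} = 6 + Z$
$W{\left(w \right)} = 3 - w$
$L{\left(S \right)} = -5 - S$ ($L{\left(S \right)} = -6 + \left(\frac{S}{S} + \frac{S}{3 - \left(6 - 2\right)}\right) = -6 + \left(1 + \frac{S}{3 - 4}\right) = -6 + \left(1 + \frac{S}{-1}\right) = -6 + \left(1 + S \left(-1\right)\right) = -6 - \left(-1 + S\right) = -5 - S$)
$-13324 - L{\left(h{\left(-1 \right)} \right)} = -13324 - \left(-5 - -1\right) = -13324 - \left(-5 + 1\right) = -13324 - -4 = -13324 + 4 = -13320$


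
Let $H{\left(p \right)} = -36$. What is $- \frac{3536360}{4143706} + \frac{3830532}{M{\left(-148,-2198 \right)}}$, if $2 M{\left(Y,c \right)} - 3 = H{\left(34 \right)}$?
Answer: $- \frac{5290885593844}{22790383} \approx -2.3215 \cdot 10^{5}$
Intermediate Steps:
$M{\left(Y,c \right)} = - \frac{33}{2}$ ($M{\left(Y,c \right)} = \frac{3}{2} + \frac{1}{2} \left(-36\right) = \frac{3}{2} - 18 = - \frac{33}{2}$)
$- \frac{3536360}{4143706} + \frac{3830532}{M{\left(-148,-2198 \right)}} = - \frac{3536360}{4143706} + \frac{3830532}{- \frac{33}{2}} = \left(-3536360\right) \frac{1}{4143706} + 3830532 \left(- \frac{2}{33}\right) = - \frac{1768180}{2071853} - \frac{2553688}{11} = - \frac{5290885593844}{22790383}$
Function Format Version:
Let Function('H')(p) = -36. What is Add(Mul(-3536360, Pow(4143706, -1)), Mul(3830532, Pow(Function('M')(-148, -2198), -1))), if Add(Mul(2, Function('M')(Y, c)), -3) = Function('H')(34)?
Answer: Rational(-5290885593844, 22790383) ≈ -2.3215e+5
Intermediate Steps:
Function('M')(Y, c) = Rational(-33, 2) (Function('M')(Y, c) = Add(Rational(3, 2), Mul(Rational(1, 2), -36)) = Add(Rational(3, 2), -18) = Rational(-33, 2))
Add(Mul(-3536360, Pow(4143706, -1)), Mul(3830532, Pow(Function('M')(-148, -2198), -1))) = Add(Mul(-3536360, Pow(4143706, -1)), Mul(3830532, Pow(Rational(-33, 2), -1))) = Add(Mul(-3536360, Rational(1, 4143706)), Mul(3830532, Rational(-2, 33))) = Add(Rational(-1768180, 2071853), Rational(-2553688, 11)) = Rational(-5290885593844, 22790383)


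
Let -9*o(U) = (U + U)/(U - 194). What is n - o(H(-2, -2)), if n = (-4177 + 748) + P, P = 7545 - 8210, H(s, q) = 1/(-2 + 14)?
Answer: -85740644/20943 ≈ -4094.0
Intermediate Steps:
H(s, q) = 1/12
P = -665
o(U) = -2*U/(9*(-194 + U)) (o(U) = -(U + U)/(9*(U - 194)) = -2*U/(9*(-194 + U)))
n = -4094 (n = (-4177 + 748) - 665 = -3429 - 665 = -4094)
n - o(H(-2, -2)) = -4094 - (-2)/(12*(-1746 + 9*(1/12))) = -4094 - (-2)/(12*(-1746 + ¾)) = -4094 - (-2)/(12*(-6981/4)) = -4094 - (-2)*(-4)/(12*6981) = -4094 - 1*2/20943 = -4094 - 2/20943 = -85740644/20943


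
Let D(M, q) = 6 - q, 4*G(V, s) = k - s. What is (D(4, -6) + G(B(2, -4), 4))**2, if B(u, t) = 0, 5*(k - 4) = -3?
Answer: 56169/400 ≈ 140.42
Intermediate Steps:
k = 17/5 (k = 4 + (1/5)*(-3) = 4 - 3/5 = 17/5 ≈ 3.4000)
G(V, s) = 17/20 - s/4 (G(V, s) = (17/5 - s)/4 = 17/20 - s/4)
(D(4, -6) + G(B(2, -4), 4))**2 = ((6 - 1*(-6)) + (17/20 - 1/4*4))**2 = ((6 + 6) + (17/20 - 1))**2 = (12 - 3/20)**2 = (237/20)**2 = 56169/400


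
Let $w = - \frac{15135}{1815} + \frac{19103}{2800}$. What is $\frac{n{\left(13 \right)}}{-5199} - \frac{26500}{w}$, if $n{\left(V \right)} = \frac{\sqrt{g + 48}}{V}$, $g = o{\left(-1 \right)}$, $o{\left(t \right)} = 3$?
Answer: $\frac{1282600000}{73391} - \frac{\sqrt{51}}{67587} \approx 17476.0$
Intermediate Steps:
$g = 3$
$w = - \frac{73391}{48400}$ ($w = \left(-15135\right) \frac{1}{1815} + 19103 \cdot \frac{1}{2800} = - \frac{1009}{121} + \frac{2729}{400} = - \frac{73391}{48400} \approx -1.5163$)
$n{\left(V \right)} = \frac{\sqrt{51}}{V}$ ($n{\left(V \right)} = \frac{\sqrt{3 + 48}}{V} = \frac{\sqrt{51}}{V}$)
$\frac{n{\left(13 \right)}}{-5199} - \frac{26500}{w} = \frac{\sqrt{51} \cdot \frac{1}{13}}{-5199} - \frac{26500}{- \frac{73391}{48400}} = \sqrt{51} \cdot \frac{1}{13} \left(- \frac{1}{5199}\right) - - \frac{1282600000}{73391} = \frac{\sqrt{51}}{13} \left(- \frac{1}{5199}\right) + \frac{1282600000}{73391} = - \frac{\sqrt{51}}{67587} + \frac{1282600000}{73391} = \frac{1282600000}{73391} - \frac{\sqrt{51}}{67587}$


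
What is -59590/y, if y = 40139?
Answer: -59590/40139 ≈ -1.4846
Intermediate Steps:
-59590/y = -59590/40139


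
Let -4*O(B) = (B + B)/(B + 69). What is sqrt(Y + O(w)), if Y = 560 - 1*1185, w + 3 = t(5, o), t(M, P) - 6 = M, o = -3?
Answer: I*sqrt(3705933)/77 ≈ 25.001*I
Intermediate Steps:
t(M, P) = 6 + M
w = 8 (w = -3 + (6 + 5) = -3 + 11 = 8)
O(B) = -B/(2*(69 + B)) (O(B) = -(B + B)/(4*(B + 69)) = -2*B/(4*(69 + B)) = -B/(2*(69 + B)))
Y = -625 (Y = 560 - 1185 = -625)
sqrt(Y + O(w)) = sqrt(-625 - 1*8/(138 + 2*8)) = sqrt(-625 - 1*8/(138 + 16)) = sqrt(-625 - 1*8/154) = sqrt(-625 - 1*8*1/154) = sqrt(-625 - 4/77) = sqrt(-48129/77) = I*sqrt(3705933)/77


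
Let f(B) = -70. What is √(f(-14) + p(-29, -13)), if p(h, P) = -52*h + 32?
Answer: 7*√30 ≈ 38.341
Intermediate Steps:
p(h, P) = 32 - 52*h
√(f(-14) + p(-29, -13)) = √(-70 + (32 - 52*(-29))) = √(-70 + (32 + 1508)) = √(-70 + 1540) = √1470 = 7*√30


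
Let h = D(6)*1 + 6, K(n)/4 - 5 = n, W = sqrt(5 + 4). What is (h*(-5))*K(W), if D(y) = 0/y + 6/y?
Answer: -1120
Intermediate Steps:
W = 3 (W = sqrt(9) = 3)
D(y) = 6/y (D(y) = 0 + 6/y = 6/y)
K(n) = 20 + 4*n
h = 7 (h = (6/6)*1 + 6 = (6*(1/6))*1 + 6 = 1*1 + 6 = 1 + 6 = 7)
(h*(-5))*K(W) = (7*(-5))*(20 + 4*3) = -35*(20 + 12) = -35*32 = -1120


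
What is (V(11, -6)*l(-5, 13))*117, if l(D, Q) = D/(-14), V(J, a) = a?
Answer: -1755/7 ≈ -250.71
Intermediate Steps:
l(D, Q) = -D/14 (l(D, Q) = D*(-1/14) = -D/14)
(V(11, -6)*l(-5, 13))*117 = -(-3)*(-5)/7*117 = -6*5/14*117 = -15/7*117 = -1755/7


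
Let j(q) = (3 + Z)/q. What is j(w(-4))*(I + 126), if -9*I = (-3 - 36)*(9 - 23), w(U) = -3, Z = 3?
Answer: -392/3 ≈ -130.67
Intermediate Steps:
j(q) = 6/q (j(q) = (3 + 3)/q = 6/q)
I = -182/3 (I = -(-3 - 36)*(9 - 23)/9 = -(-13)*(-14)/3 = -⅑*546 = -182/3 ≈ -60.667)
j(w(-4))*(I + 126) = (6/(-3))*(-182/3 + 126) = (6*(-⅓))*(196/3) = -2*196/3 = -392/3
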